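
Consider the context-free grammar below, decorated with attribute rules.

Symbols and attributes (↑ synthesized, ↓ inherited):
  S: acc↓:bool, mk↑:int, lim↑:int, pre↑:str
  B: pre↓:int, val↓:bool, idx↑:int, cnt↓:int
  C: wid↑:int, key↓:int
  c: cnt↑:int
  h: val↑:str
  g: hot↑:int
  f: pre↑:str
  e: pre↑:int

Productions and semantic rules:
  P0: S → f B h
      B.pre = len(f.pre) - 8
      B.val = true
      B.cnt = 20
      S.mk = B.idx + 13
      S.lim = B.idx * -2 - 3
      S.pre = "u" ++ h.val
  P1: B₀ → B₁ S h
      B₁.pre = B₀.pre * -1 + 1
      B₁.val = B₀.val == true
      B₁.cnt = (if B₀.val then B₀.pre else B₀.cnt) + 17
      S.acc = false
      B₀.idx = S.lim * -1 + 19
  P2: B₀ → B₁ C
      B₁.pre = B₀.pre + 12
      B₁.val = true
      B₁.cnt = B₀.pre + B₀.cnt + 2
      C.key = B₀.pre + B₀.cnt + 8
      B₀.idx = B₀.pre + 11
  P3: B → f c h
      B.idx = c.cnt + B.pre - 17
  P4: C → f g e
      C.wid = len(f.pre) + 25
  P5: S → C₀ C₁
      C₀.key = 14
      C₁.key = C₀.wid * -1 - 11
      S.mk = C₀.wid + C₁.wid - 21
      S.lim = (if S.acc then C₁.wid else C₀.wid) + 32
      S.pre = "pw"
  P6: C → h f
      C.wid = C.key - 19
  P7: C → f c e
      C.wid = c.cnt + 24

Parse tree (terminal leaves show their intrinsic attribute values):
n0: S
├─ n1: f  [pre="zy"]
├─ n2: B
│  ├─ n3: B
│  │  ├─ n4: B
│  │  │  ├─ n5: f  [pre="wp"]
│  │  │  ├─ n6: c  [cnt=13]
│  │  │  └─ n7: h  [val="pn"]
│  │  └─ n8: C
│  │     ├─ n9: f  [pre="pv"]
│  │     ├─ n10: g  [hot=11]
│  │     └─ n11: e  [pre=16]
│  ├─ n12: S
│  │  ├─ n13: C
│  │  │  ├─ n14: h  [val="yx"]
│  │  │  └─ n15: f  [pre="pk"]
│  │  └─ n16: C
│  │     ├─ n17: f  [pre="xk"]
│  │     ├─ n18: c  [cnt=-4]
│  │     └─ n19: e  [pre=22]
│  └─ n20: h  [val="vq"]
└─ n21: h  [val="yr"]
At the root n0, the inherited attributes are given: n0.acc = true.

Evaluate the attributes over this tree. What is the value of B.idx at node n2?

-8

1. n0.acc = true  [given at root]
2. n1.pre = "zy"  [terminal]
3. n2.pre = -6  [len(f.pre) - 8]
4. n2.val = true  [true]
5. n2.cnt = 20  [20]
6. n3.pre = 7  [B₀.pre * -1 + 1]
7. n3.val = true  [B₀.val == true]
8. n3.cnt = 11  [(if B₀.val then B₀.pre else B₀.cnt) + 17]
9. n4.pre = 19  [B₀.pre + 12]
10. n4.val = true  [true]
11. n4.cnt = 20  [B₀.pre + B₀.cnt + 2]
12. n5.pre = "wp"  [terminal]
13. n6.cnt = 13  [terminal]
14. n7.val = "pn"  [terminal]
15. n4.idx = 15  [c.cnt + B.pre - 17]
16. n8.key = 26  [B₀.pre + B₀.cnt + 8]
17. n9.pre = "pv"  [terminal]
18. n10.hot = 11  [terminal]
19. n11.pre = 16  [terminal]
20. n8.wid = 27  [len(f.pre) + 25]
21. n3.idx = 18  [B₀.pre + 11]
22. n12.acc = false  [false]
23. n13.key = 14  [14]
24. n14.val = "yx"  [terminal]
25. n15.pre = "pk"  [terminal]
26. n13.wid = -5  [C.key - 19]
27. n16.key = -6  [C₀.wid * -1 - 11]
28. n17.pre = "xk"  [terminal]
29. n18.cnt = -4  [terminal]
30. n19.pre = 22  [terminal]
31. n16.wid = 20  [c.cnt + 24]
32. n12.mk = -6  [C₀.wid + C₁.wid - 21]
33. n12.lim = 27  [(if S.acc then C₁.wid else C₀.wid) + 32]
34. n12.pre = "pw"  ["pw"]
35. n20.val = "vq"  [terminal]
36. n2.idx = -8  [S.lim * -1 + 19]
37. n21.val = "yr"  [terminal]
38. n0.mk = 5  [B.idx + 13]
39. n0.lim = 13  [B.idx * -2 - 3]
40. n0.pre = "uyr"  ["u" ++ h.val]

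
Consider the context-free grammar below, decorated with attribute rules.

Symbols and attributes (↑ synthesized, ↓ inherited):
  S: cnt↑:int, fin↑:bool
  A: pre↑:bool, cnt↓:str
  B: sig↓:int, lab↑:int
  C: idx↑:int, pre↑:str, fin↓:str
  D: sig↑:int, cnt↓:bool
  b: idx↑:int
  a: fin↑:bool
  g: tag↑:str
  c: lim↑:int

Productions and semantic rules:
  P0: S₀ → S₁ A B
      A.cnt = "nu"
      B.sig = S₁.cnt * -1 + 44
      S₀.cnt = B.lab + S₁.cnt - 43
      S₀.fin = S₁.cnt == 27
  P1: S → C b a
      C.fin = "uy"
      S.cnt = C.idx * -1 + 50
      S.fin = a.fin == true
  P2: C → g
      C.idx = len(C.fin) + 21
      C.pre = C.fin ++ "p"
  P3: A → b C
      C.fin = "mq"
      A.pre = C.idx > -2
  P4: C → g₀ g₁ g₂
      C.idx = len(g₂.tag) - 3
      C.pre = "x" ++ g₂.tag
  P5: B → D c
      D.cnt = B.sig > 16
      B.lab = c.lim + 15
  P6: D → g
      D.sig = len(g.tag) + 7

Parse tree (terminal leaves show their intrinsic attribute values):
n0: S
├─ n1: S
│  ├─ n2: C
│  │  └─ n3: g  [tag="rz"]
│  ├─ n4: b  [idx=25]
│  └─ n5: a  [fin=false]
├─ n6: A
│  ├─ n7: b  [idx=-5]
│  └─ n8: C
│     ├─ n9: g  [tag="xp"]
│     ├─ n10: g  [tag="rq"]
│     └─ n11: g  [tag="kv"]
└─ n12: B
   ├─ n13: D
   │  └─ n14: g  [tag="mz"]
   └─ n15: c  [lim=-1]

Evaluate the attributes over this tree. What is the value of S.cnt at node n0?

-2

1. n2.fin = "uy"  ["uy"]
2. n3.tag = "rz"  [terminal]
3. n2.idx = 23  [len(C.fin) + 21]
4. n2.pre = "uyp"  [C.fin ++ "p"]
5. n4.idx = 25  [terminal]
6. n5.fin = false  [terminal]
7. n1.cnt = 27  [C.idx * -1 + 50]
8. n1.fin = false  [a.fin == true]
9. n6.cnt = "nu"  ["nu"]
10. n7.idx = -5  [terminal]
11. n8.fin = "mq"  ["mq"]
12. n9.tag = "xp"  [terminal]
13. n10.tag = "rq"  [terminal]
14. n11.tag = "kv"  [terminal]
15. n8.idx = -1  [len(g₂.tag) - 3]
16. n8.pre = "xkv"  ["x" ++ g₂.tag]
17. n6.pre = true  [C.idx > -2]
18. n12.sig = 17  [S₁.cnt * -1 + 44]
19. n13.cnt = true  [B.sig > 16]
20. n14.tag = "mz"  [terminal]
21. n13.sig = 9  [len(g.tag) + 7]
22. n15.lim = -1  [terminal]
23. n12.lab = 14  [c.lim + 15]
24. n0.cnt = -2  [B.lab + S₁.cnt - 43]
25. n0.fin = true  [S₁.cnt == 27]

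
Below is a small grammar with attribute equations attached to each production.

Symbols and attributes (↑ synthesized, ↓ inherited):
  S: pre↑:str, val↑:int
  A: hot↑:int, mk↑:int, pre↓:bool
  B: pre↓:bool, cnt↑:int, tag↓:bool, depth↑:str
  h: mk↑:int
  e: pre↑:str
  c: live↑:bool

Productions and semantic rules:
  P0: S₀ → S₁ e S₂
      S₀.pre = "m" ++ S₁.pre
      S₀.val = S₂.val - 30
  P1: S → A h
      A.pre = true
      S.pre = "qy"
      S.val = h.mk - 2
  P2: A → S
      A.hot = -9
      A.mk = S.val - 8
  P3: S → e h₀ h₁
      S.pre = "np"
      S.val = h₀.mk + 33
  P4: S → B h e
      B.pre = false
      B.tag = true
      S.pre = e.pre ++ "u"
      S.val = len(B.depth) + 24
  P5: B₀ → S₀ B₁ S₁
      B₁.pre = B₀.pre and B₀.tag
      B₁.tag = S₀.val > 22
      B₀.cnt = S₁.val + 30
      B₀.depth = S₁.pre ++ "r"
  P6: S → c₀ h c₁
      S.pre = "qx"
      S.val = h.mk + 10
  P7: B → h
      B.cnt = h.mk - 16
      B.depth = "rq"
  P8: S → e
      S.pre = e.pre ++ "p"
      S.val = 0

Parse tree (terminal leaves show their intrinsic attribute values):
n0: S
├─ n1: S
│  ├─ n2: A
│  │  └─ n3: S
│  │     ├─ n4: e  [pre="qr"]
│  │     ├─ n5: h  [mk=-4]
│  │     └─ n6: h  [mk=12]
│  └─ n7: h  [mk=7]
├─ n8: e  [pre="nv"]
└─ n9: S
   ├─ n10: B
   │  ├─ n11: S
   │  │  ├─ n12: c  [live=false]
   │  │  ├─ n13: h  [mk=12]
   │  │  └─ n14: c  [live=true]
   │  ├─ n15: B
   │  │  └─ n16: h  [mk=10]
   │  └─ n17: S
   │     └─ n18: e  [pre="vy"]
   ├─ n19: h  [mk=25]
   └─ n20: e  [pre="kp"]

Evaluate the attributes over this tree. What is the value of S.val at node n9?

1. n2.pre = true  [true]
2. n4.pre = "qr"  [terminal]
3. n5.mk = -4  [terminal]
4. n6.mk = 12  [terminal]
5. n3.pre = "np"  ["np"]
6. n3.val = 29  [h₀.mk + 33]
7. n2.hot = -9  [-9]
8. n2.mk = 21  [S.val - 8]
9. n7.mk = 7  [terminal]
10. n1.pre = "qy"  ["qy"]
11. n1.val = 5  [h.mk - 2]
12. n8.pre = "nv"  [terminal]
13. n10.pre = false  [false]
14. n10.tag = true  [true]
15. n12.live = false  [terminal]
16. n13.mk = 12  [terminal]
17. n14.live = true  [terminal]
18. n11.pre = "qx"  ["qx"]
19. n11.val = 22  [h.mk + 10]
20. n15.pre = false  [B₀.pre and B₀.tag]
21. n15.tag = false  [S₀.val > 22]
22. n16.mk = 10  [terminal]
23. n15.cnt = -6  [h.mk - 16]
24. n15.depth = "rq"  ["rq"]
25. n18.pre = "vy"  [terminal]
26. n17.pre = "vyp"  [e.pre ++ "p"]
27. n17.val = 0  [0]
28. n10.cnt = 30  [S₁.val + 30]
29. n10.depth = "vypr"  [S₁.pre ++ "r"]
30. n19.mk = 25  [terminal]
31. n20.pre = "kp"  [terminal]
32. n9.pre = "kpu"  [e.pre ++ "u"]
33. n9.val = 28  [len(B.depth) + 24]
34. n0.pre = "mqy"  ["m" ++ S₁.pre]
35. n0.val = -2  [S₂.val - 30]

28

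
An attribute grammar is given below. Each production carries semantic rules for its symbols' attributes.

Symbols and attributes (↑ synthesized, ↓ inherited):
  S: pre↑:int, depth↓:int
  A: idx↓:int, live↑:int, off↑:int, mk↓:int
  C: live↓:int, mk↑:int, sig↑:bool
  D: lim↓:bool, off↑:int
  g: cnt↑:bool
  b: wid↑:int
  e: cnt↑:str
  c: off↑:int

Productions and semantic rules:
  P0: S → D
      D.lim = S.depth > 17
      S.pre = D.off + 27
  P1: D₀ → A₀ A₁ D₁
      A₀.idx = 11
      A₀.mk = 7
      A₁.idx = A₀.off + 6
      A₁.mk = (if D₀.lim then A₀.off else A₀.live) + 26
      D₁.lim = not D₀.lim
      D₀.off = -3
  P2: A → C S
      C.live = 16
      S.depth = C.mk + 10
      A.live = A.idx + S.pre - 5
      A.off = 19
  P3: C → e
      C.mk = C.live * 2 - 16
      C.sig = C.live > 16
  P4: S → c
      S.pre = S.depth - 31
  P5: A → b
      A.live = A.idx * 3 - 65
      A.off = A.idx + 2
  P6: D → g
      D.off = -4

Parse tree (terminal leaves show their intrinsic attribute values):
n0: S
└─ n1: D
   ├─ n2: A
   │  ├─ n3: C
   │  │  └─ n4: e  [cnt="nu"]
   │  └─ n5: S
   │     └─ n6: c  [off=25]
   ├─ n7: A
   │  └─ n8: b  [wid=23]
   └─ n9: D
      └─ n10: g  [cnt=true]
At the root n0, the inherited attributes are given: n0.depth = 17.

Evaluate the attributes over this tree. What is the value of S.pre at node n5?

-5

1. n0.depth = 17  [given at root]
2. n1.lim = false  [S.depth > 17]
3. n2.idx = 11  [11]
4. n2.mk = 7  [7]
5. n3.live = 16  [16]
6. n4.cnt = "nu"  [terminal]
7. n3.mk = 16  [C.live * 2 - 16]
8. n3.sig = false  [C.live > 16]
9. n5.depth = 26  [C.mk + 10]
10. n6.off = 25  [terminal]
11. n5.pre = -5  [S.depth - 31]
12. n2.live = 1  [A.idx + S.pre - 5]
13. n2.off = 19  [19]
14. n7.idx = 25  [A₀.off + 6]
15. n7.mk = 27  [(if D₀.lim then A₀.off else A₀.live) + 26]
16. n8.wid = 23  [terminal]
17. n7.live = 10  [A.idx * 3 - 65]
18. n7.off = 27  [A.idx + 2]
19. n9.lim = true  [not D₀.lim]
20. n10.cnt = true  [terminal]
21. n9.off = -4  [-4]
22. n1.off = -3  [-3]
23. n0.pre = 24  [D.off + 27]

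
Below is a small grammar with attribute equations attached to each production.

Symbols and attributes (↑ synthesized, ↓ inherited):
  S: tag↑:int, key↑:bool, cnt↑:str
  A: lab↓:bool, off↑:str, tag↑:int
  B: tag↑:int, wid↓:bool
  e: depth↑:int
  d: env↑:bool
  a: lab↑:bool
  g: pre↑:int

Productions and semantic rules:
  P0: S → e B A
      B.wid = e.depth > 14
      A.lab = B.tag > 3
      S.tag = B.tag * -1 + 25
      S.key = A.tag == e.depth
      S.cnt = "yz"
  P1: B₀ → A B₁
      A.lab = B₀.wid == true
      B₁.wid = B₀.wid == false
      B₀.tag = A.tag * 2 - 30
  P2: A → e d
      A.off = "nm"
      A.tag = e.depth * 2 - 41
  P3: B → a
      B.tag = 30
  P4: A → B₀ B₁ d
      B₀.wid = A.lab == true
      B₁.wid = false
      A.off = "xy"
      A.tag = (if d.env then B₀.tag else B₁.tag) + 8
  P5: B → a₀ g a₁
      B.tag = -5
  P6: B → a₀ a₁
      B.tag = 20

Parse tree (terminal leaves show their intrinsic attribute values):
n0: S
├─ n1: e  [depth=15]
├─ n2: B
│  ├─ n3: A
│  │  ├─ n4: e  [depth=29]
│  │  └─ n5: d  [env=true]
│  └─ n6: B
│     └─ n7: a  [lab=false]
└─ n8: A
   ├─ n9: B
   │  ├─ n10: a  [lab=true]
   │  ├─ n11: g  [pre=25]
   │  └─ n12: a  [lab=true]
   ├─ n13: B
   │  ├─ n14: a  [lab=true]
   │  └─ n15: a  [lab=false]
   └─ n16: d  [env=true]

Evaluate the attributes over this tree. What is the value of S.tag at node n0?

21

1. n1.depth = 15  [terminal]
2. n2.wid = true  [e.depth > 14]
3. n3.lab = true  [B₀.wid == true]
4. n4.depth = 29  [terminal]
5. n5.env = true  [terminal]
6. n3.off = "nm"  ["nm"]
7. n3.tag = 17  [e.depth * 2 - 41]
8. n6.wid = false  [B₀.wid == false]
9. n7.lab = false  [terminal]
10. n6.tag = 30  [30]
11. n2.tag = 4  [A.tag * 2 - 30]
12. n8.lab = true  [B.tag > 3]
13. n9.wid = true  [A.lab == true]
14. n10.lab = true  [terminal]
15. n11.pre = 25  [terminal]
16. n12.lab = true  [terminal]
17. n9.tag = -5  [-5]
18. n13.wid = false  [false]
19. n14.lab = true  [terminal]
20. n15.lab = false  [terminal]
21. n13.tag = 20  [20]
22. n16.env = true  [terminal]
23. n8.off = "xy"  ["xy"]
24. n8.tag = 3  [(if d.env then B₀.tag else B₁.tag) + 8]
25. n0.tag = 21  [B.tag * -1 + 25]
26. n0.key = false  [A.tag == e.depth]
27. n0.cnt = "yz"  ["yz"]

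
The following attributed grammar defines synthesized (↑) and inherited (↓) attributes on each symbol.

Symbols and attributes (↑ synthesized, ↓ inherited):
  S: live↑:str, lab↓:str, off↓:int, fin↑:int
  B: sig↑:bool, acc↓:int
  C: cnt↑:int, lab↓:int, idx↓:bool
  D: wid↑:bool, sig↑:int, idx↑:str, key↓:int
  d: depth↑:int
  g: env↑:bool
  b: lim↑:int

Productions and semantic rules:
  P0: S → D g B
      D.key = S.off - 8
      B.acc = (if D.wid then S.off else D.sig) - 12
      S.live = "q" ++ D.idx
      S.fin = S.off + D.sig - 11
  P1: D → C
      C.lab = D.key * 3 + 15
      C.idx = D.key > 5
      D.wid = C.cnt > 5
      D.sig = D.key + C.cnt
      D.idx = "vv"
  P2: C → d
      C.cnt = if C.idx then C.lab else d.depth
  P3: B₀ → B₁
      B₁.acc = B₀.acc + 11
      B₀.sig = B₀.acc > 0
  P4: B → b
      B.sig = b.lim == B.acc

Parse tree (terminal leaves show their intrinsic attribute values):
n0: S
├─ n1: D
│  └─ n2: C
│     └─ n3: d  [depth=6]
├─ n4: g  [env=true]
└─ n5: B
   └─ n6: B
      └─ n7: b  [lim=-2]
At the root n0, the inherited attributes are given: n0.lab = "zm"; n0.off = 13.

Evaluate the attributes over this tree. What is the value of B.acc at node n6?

12

1. n0.lab = "zm"  [given at root]
2. n0.off = 13  [given at root]
3. n1.key = 5  [S.off - 8]
4. n2.lab = 30  [D.key * 3 + 15]
5. n2.idx = false  [D.key > 5]
6. n3.depth = 6  [terminal]
7. n2.cnt = 6  [if C.idx then C.lab else d.depth]
8. n1.wid = true  [C.cnt > 5]
9. n1.sig = 11  [D.key + C.cnt]
10. n1.idx = "vv"  ["vv"]
11. n4.env = true  [terminal]
12. n5.acc = 1  [(if D.wid then S.off else D.sig) - 12]
13. n6.acc = 12  [B₀.acc + 11]
14. n7.lim = -2  [terminal]
15. n6.sig = false  [b.lim == B.acc]
16. n5.sig = true  [B₀.acc > 0]
17. n0.live = "qvv"  ["q" ++ D.idx]
18. n0.fin = 13  [S.off + D.sig - 11]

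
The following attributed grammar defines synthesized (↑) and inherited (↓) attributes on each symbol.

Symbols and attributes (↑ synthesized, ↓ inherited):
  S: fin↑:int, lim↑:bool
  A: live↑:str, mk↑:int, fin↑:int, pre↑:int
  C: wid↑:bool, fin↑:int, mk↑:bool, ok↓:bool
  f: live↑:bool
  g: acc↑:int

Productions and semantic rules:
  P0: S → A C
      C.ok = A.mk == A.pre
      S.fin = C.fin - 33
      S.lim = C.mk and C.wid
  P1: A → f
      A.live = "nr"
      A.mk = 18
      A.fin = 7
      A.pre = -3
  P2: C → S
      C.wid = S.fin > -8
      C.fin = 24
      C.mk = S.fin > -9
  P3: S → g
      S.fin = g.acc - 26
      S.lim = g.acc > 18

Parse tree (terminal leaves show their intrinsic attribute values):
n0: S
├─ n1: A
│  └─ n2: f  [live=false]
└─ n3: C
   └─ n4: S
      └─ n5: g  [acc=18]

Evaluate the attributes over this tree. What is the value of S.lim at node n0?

1. n2.live = false  [terminal]
2. n1.live = "nr"  ["nr"]
3. n1.mk = 18  [18]
4. n1.fin = 7  [7]
5. n1.pre = -3  [-3]
6. n3.ok = false  [A.mk == A.pre]
7. n5.acc = 18  [terminal]
8. n4.fin = -8  [g.acc - 26]
9. n4.lim = false  [g.acc > 18]
10. n3.wid = false  [S.fin > -8]
11. n3.fin = 24  [24]
12. n3.mk = true  [S.fin > -9]
13. n0.fin = -9  [C.fin - 33]
14. n0.lim = false  [C.mk and C.wid]

false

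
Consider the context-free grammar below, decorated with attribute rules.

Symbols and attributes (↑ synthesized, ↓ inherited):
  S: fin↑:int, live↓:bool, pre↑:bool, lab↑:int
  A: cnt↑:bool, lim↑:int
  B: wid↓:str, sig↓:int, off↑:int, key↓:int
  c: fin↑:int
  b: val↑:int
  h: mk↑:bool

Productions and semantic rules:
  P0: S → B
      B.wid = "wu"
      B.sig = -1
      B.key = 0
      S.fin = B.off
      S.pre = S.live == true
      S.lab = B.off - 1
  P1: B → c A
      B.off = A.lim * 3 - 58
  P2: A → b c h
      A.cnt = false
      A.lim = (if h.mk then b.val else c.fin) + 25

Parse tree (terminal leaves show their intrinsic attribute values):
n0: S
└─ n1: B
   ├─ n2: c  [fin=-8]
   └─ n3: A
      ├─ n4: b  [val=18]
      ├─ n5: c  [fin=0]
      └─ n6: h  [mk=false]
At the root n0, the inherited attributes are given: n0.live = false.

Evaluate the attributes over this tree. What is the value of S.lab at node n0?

1. n0.live = false  [given at root]
2. n1.wid = "wu"  ["wu"]
3. n1.sig = -1  [-1]
4. n1.key = 0  [0]
5. n2.fin = -8  [terminal]
6. n4.val = 18  [terminal]
7. n5.fin = 0  [terminal]
8. n6.mk = false  [terminal]
9. n3.cnt = false  [false]
10. n3.lim = 25  [(if h.mk then b.val else c.fin) + 25]
11. n1.off = 17  [A.lim * 3 - 58]
12. n0.fin = 17  [B.off]
13. n0.pre = false  [S.live == true]
14. n0.lab = 16  [B.off - 1]

16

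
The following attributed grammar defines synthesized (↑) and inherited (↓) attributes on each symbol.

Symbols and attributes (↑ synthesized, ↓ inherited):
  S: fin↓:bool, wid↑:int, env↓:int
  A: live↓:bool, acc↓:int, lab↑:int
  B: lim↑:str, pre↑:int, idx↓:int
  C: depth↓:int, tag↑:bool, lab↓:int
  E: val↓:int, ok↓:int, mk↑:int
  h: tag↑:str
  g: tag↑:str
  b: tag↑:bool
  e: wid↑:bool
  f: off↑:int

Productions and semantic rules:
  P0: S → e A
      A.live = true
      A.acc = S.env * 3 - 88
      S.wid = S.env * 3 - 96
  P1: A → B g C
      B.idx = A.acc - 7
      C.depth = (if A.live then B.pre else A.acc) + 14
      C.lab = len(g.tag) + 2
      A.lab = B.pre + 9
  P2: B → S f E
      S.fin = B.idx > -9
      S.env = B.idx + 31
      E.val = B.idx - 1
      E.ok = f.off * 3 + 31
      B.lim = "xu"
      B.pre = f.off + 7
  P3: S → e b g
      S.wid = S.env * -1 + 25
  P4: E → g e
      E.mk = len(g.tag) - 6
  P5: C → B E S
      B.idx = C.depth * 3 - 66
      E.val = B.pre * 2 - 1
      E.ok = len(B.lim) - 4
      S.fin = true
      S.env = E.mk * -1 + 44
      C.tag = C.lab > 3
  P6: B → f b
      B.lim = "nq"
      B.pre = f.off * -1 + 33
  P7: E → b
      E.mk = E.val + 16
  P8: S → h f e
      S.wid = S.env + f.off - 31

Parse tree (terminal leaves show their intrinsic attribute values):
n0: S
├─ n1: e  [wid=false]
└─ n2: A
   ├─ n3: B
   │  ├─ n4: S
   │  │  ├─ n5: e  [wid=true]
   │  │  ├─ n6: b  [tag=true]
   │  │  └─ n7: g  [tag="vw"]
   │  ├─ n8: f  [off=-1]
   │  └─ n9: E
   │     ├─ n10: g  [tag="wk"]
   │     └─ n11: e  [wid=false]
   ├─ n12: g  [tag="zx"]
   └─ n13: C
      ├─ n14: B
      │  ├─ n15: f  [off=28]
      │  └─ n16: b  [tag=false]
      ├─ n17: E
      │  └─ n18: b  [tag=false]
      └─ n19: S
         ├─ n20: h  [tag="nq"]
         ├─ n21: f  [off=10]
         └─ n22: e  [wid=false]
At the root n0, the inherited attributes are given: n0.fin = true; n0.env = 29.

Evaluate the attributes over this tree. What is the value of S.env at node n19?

1. n0.fin = true  [given at root]
2. n0.env = 29  [given at root]
3. n1.wid = false  [terminal]
4. n2.live = true  [true]
5. n2.acc = -1  [S.env * 3 - 88]
6. n3.idx = -8  [A.acc - 7]
7. n4.fin = true  [B.idx > -9]
8. n4.env = 23  [B.idx + 31]
9. n5.wid = true  [terminal]
10. n6.tag = true  [terminal]
11. n7.tag = "vw"  [terminal]
12. n4.wid = 2  [S.env * -1 + 25]
13. n8.off = -1  [terminal]
14. n9.val = -9  [B.idx - 1]
15. n9.ok = 28  [f.off * 3 + 31]
16. n10.tag = "wk"  [terminal]
17. n11.wid = false  [terminal]
18. n9.mk = -4  [len(g.tag) - 6]
19. n3.lim = "xu"  ["xu"]
20. n3.pre = 6  [f.off + 7]
21. n12.tag = "zx"  [terminal]
22. n13.depth = 20  [(if A.live then B.pre else A.acc) + 14]
23. n13.lab = 4  [len(g.tag) + 2]
24. n14.idx = -6  [C.depth * 3 - 66]
25. n15.off = 28  [terminal]
26. n16.tag = false  [terminal]
27. n14.lim = "nq"  ["nq"]
28. n14.pre = 5  [f.off * -1 + 33]
29. n17.val = 9  [B.pre * 2 - 1]
30. n17.ok = -2  [len(B.lim) - 4]
31. n18.tag = false  [terminal]
32. n17.mk = 25  [E.val + 16]
33. n19.fin = true  [true]
34. n19.env = 19  [E.mk * -1 + 44]
35. n20.tag = "nq"  [terminal]
36. n21.off = 10  [terminal]
37. n22.wid = false  [terminal]
38. n19.wid = -2  [S.env + f.off - 31]
39. n13.tag = true  [C.lab > 3]
40. n2.lab = 15  [B.pre + 9]
41. n0.wid = -9  [S.env * 3 - 96]

19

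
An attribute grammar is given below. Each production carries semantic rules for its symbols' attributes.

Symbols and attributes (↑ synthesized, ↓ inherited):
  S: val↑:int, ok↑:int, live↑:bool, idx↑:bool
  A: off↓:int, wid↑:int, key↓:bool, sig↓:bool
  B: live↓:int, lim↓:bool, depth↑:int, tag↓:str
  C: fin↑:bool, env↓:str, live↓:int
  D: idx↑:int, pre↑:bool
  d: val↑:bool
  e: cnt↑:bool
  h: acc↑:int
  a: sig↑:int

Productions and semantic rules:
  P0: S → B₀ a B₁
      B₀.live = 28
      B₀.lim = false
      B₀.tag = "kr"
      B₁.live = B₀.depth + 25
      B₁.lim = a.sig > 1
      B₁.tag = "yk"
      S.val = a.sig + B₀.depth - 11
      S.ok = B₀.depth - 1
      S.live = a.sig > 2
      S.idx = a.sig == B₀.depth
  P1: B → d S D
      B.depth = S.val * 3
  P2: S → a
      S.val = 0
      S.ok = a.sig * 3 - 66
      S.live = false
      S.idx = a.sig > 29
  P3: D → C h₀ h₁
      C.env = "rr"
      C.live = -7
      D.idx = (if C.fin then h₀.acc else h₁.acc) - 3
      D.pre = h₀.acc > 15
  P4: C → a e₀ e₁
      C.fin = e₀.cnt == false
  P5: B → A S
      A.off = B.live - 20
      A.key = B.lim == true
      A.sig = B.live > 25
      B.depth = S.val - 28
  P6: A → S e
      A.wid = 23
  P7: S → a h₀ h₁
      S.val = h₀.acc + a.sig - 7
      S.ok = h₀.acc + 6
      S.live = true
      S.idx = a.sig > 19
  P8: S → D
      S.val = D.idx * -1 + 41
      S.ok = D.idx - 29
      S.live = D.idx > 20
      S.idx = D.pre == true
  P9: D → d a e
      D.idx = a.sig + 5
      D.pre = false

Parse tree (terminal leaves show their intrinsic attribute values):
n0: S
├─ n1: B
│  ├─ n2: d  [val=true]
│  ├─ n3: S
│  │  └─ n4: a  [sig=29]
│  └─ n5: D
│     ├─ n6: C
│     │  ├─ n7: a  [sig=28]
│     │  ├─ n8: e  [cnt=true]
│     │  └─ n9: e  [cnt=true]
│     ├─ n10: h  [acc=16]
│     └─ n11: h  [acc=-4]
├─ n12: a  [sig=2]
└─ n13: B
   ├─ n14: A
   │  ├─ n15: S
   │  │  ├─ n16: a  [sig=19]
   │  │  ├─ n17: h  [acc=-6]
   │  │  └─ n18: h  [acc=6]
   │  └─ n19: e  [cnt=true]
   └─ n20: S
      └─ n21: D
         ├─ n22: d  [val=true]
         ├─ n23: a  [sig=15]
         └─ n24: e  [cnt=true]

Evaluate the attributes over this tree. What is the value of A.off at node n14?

5

1. n1.live = 28  [28]
2. n1.lim = false  [false]
3. n1.tag = "kr"  ["kr"]
4. n2.val = true  [terminal]
5. n4.sig = 29  [terminal]
6. n3.val = 0  [0]
7. n3.ok = 21  [a.sig * 3 - 66]
8. n3.live = false  [false]
9. n3.idx = false  [a.sig > 29]
10. n6.env = "rr"  ["rr"]
11. n6.live = -7  [-7]
12. n7.sig = 28  [terminal]
13. n8.cnt = true  [terminal]
14. n9.cnt = true  [terminal]
15. n6.fin = false  [e₀.cnt == false]
16. n10.acc = 16  [terminal]
17. n11.acc = -4  [terminal]
18. n5.idx = -7  [(if C.fin then h₀.acc else h₁.acc) - 3]
19. n5.pre = true  [h₀.acc > 15]
20. n1.depth = 0  [S.val * 3]
21. n12.sig = 2  [terminal]
22. n13.live = 25  [B₀.depth + 25]
23. n13.lim = true  [a.sig > 1]
24. n13.tag = "yk"  ["yk"]
25. n14.off = 5  [B.live - 20]
26. n14.key = true  [B.lim == true]
27. n14.sig = false  [B.live > 25]
28. n16.sig = 19  [terminal]
29. n17.acc = -6  [terminal]
30. n18.acc = 6  [terminal]
31. n15.val = 6  [h₀.acc + a.sig - 7]
32. n15.ok = 0  [h₀.acc + 6]
33. n15.live = true  [true]
34. n15.idx = false  [a.sig > 19]
35. n19.cnt = true  [terminal]
36. n14.wid = 23  [23]
37. n22.val = true  [terminal]
38. n23.sig = 15  [terminal]
39. n24.cnt = true  [terminal]
40. n21.idx = 20  [a.sig + 5]
41. n21.pre = false  [false]
42. n20.val = 21  [D.idx * -1 + 41]
43. n20.ok = -9  [D.idx - 29]
44. n20.live = false  [D.idx > 20]
45. n20.idx = false  [D.pre == true]
46. n13.depth = -7  [S.val - 28]
47. n0.val = -9  [a.sig + B₀.depth - 11]
48. n0.ok = -1  [B₀.depth - 1]
49. n0.live = false  [a.sig > 2]
50. n0.idx = false  [a.sig == B₀.depth]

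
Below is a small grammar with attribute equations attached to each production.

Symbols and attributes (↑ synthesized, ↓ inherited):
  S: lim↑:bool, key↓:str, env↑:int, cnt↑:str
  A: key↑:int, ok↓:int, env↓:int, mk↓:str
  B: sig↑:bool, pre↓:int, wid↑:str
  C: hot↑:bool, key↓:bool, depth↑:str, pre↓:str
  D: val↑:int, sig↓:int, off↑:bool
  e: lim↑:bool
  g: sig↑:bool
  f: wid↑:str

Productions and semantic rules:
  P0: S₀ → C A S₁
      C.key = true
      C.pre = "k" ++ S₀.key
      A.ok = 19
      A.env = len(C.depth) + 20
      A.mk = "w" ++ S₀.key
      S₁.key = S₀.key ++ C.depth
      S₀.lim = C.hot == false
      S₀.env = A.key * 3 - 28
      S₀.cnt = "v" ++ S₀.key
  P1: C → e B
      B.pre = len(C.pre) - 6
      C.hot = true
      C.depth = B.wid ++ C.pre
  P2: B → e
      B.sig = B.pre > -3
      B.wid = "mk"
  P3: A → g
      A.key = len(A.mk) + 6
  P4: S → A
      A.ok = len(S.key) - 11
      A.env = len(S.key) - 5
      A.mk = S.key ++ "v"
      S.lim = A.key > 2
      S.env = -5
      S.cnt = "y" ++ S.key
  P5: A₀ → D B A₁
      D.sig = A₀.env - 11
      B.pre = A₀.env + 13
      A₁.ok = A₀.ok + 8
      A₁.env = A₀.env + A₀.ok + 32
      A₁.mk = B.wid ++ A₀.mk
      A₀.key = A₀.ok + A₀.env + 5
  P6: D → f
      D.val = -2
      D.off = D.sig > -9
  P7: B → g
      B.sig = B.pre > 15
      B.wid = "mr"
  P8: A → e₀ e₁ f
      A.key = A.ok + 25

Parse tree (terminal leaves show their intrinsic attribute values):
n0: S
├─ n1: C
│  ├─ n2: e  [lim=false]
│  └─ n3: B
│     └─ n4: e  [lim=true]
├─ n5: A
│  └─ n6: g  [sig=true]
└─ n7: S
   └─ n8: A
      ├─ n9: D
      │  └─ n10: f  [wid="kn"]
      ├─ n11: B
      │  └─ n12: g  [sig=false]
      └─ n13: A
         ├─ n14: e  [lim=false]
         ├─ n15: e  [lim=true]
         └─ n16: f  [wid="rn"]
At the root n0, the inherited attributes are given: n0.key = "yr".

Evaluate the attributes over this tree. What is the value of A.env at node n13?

1. n0.key = "yr"  [given at root]
2. n1.key = true  [true]
3. n1.pre = "kyr"  ["k" ++ S₀.key]
4. n2.lim = false  [terminal]
5. n3.pre = -3  [len(C.pre) - 6]
6. n4.lim = true  [terminal]
7. n3.sig = false  [B.pre > -3]
8. n3.wid = "mk"  ["mk"]
9. n1.hot = true  [true]
10. n1.depth = "mkkyr"  [B.wid ++ C.pre]
11. n5.ok = 19  [19]
12. n5.env = 25  [len(C.depth) + 20]
13. n5.mk = "wyr"  ["w" ++ S₀.key]
14. n6.sig = true  [terminal]
15. n5.key = 9  [len(A.mk) + 6]
16. n7.key = "yrmkkyr"  [S₀.key ++ C.depth]
17. n8.ok = -4  [len(S.key) - 11]
18. n8.env = 2  [len(S.key) - 5]
19. n8.mk = "yrmkkyrv"  [S.key ++ "v"]
20. n9.sig = -9  [A₀.env - 11]
21. n10.wid = "kn"  [terminal]
22. n9.val = -2  [-2]
23. n9.off = false  [D.sig > -9]
24. n11.pre = 15  [A₀.env + 13]
25. n12.sig = false  [terminal]
26. n11.sig = false  [B.pre > 15]
27. n11.wid = "mr"  ["mr"]
28. n13.ok = 4  [A₀.ok + 8]
29. n13.env = 30  [A₀.env + A₀.ok + 32]
30. n13.mk = "mryrmkkyrv"  [B.wid ++ A₀.mk]
31. n14.lim = false  [terminal]
32. n15.lim = true  [terminal]
33. n16.wid = "rn"  [terminal]
34. n13.key = 29  [A.ok + 25]
35. n8.key = 3  [A₀.ok + A₀.env + 5]
36. n7.lim = true  [A.key > 2]
37. n7.env = -5  [-5]
38. n7.cnt = "yyrmkkyr"  ["y" ++ S.key]
39. n0.lim = false  [C.hot == false]
40. n0.env = -1  [A.key * 3 - 28]
41. n0.cnt = "vyr"  ["v" ++ S₀.key]

30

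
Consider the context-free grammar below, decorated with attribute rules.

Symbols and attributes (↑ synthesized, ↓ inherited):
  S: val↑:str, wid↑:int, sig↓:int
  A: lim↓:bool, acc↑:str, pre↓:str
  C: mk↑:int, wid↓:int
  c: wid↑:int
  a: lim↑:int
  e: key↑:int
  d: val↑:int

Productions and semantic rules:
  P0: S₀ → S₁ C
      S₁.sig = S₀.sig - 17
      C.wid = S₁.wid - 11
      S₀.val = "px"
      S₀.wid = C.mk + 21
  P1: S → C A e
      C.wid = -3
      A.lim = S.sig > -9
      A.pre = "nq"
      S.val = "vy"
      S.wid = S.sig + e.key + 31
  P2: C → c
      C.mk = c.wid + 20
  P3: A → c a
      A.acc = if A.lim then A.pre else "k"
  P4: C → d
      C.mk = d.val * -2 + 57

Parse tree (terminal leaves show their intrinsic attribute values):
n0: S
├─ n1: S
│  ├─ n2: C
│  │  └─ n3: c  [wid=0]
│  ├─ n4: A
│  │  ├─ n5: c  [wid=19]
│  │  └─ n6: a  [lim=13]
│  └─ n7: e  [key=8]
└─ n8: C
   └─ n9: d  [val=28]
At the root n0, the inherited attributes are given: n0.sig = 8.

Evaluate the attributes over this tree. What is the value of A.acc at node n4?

"k"

1. n0.sig = 8  [given at root]
2. n1.sig = -9  [S₀.sig - 17]
3. n2.wid = -3  [-3]
4. n3.wid = 0  [terminal]
5. n2.mk = 20  [c.wid + 20]
6. n4.lim = false  [S.sig > -9]
7. n4.pre = "nq"  ["nq"]
8. n5.wid = 19  [terminal]
9. n6.lim = 13  [terminal]
10. n4.acc = "k"  [if A.lim then A.pre else "k"]
11. n7.key = 8  [terminal]
12. n1.val = "vy"  ["vy"]
13. n1.wid = 30  [S.sig + e.key + 31]
14. n8.wid = 19  [S₁.wid - 11]
15. n9.val = 28  [terminal]
16. n8.mk = 1  [d.val * -2 + 57]
17. n0.val = "px"  ["px"]
18. n0.wid = 22  [C.mk + 21]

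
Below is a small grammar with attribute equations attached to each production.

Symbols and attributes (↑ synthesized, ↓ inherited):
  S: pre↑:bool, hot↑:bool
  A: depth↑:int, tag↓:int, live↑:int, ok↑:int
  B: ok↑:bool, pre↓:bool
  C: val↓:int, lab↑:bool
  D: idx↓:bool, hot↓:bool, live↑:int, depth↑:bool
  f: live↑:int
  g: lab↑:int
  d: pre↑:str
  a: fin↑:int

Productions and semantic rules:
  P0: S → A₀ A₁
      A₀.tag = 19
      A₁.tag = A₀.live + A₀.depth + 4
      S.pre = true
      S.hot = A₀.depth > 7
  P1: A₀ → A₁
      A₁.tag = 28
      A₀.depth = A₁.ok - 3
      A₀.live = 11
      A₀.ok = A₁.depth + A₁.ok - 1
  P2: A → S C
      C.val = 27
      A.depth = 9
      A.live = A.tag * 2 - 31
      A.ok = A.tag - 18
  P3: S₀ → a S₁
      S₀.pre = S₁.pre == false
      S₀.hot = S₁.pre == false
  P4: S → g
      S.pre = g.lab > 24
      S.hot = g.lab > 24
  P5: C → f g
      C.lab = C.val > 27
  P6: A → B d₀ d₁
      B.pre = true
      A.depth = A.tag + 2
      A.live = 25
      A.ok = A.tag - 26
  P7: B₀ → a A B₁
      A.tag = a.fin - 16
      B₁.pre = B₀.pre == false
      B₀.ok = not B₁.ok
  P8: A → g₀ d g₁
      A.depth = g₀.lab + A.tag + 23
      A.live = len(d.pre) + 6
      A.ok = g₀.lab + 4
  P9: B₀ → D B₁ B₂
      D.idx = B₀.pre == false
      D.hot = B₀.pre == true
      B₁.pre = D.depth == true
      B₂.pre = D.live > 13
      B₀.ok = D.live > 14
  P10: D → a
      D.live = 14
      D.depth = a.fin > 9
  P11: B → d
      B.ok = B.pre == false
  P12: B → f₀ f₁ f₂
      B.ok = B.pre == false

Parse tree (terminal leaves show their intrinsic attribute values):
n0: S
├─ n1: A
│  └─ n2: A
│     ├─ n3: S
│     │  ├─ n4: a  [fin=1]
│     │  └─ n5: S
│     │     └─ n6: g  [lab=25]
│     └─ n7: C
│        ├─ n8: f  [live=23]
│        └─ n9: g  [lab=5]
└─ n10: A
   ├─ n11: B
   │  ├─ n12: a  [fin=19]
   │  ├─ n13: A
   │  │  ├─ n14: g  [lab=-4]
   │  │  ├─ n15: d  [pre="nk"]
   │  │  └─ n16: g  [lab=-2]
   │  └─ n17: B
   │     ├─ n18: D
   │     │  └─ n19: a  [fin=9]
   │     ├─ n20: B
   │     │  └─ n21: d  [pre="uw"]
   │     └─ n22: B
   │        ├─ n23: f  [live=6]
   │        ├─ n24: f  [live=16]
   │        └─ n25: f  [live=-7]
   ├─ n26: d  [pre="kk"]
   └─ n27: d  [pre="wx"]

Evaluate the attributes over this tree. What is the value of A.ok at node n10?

1. n1.tag = 19  [19]
2. n2.tag = 28  [28]
3. n4.fin = 1  [terminal]
4. n6.lab = 25  [terminal]
5. n5.pre = true  [g.lab > 24]
6. n5.hot = true  [g.lab > 24]
7. n3.pre = false  [S₁.pre == false]
8. n3.hot = false  [S₁.pre == false]
9. n7.val = 27  [27]
10. n8.live = 23  [terminal]
11. n9.lab = 5  [terminal]
12. n7.lab = false  [C.val > 27]
13. n2.depth = 9  [9]
14. n2.live = 25  [A.tag * 2 - 31]
15. n2.ok = 10  [A.tag - 18]
16. n1.depth = 7  [A₁.ok - 3]
17. n1.live = 11  [11]
18. n1.ok = 18  [A₁.depth + A₁.ok - 1]
19. n10.tag = 22  [A₀.live + A₀.depth + 4]
20. n11.pre = true  [true]
21. n12.fin = 19  [terminal]
22. n13.tag = 3  [a.fin - 16]
23. n14.lab = -4  [terminal]
24. n15.pre = "nk"  [terminal]
25. n16.lab = -2  [terminal]
26. n13.depth = 22  [g₀.lab + A.tag + 23]
27. n13.live = 8  [len(d.pre) + 6]
28. n13.ok = 0  [g₀.lab + 4]
29. n17.pre = false  [B₀.pre == false]
30. n18.idx = true  [B₀.pre == false]
31. n18.hot = false  [B₀.pre == true]
32. n19.fin = 9  [terminal]
33. n18.live = 14  [14]
34. n18.depth = false  [a.fin > 9]
35. n20.pre = false  [D.depth == true]
36. n21.pre = "uw"  [terminal]
37. n20.ok = true  [B.pre == false]
38. n22.pre = true  [D.live > 13]
39. n23.live = 6  [terminal]
40. n24.live = 16  [terminal]
41. n25.live = -7  [terminal]
42. n22.ok = false  [B.pre == false]
43. n17.ok = false  [D.live > 14]
44. n11.ok = true  [not B₁.ok]
45. n26.pre = "kk"  [terminal]
46. n27.pre = "wx"  [terminal]
47. n10.depth = 24  [A.tag + 2]
48. n10.live = 25  [25]
49. n10.ok = -4  [A.tag - 26]
50. n0.pre = true  [true]
51. n0.hot = false  [A₀.depth > 7]

-4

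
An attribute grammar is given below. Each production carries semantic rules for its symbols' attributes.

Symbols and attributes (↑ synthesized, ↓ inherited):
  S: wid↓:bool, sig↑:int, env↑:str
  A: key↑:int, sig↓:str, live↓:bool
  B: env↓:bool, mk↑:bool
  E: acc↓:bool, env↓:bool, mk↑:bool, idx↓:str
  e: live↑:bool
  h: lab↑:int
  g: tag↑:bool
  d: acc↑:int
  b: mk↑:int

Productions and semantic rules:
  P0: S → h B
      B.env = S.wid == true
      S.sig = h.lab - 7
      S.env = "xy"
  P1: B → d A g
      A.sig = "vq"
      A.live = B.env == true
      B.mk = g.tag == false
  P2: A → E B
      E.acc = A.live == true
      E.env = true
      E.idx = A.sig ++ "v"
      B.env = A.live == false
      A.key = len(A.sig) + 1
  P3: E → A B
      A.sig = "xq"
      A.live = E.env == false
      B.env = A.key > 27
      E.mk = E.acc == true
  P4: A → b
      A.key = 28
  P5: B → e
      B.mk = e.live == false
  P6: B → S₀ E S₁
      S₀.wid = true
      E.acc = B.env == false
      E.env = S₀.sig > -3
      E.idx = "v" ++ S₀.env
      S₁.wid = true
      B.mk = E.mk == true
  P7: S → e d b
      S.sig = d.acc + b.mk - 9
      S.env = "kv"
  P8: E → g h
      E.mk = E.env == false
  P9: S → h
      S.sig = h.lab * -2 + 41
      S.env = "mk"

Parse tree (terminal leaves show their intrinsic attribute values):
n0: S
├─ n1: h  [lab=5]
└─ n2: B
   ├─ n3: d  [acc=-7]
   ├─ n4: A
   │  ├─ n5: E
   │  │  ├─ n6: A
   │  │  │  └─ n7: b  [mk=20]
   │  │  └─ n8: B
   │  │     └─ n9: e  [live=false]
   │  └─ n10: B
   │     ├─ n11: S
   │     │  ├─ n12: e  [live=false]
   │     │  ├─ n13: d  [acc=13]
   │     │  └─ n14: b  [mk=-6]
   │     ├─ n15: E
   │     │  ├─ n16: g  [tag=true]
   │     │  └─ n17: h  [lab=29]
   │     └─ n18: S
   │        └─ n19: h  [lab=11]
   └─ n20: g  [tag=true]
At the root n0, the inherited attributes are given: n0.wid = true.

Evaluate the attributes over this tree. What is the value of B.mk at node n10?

1. n0.wid = true  [given at root]
2. n1.lab = 5  [terminal]
3. n2.env = true  [S.wid == true]
4. n3.acc = -7  [terminal]
5. n4.sig = "vq"  ["vq"]
6. n4.live = true  [B.env == true]
7. n5.acc = true  [A.live == true]
8. n5.env = true  [true]
9. n5.idx = "vqv"  [A.sig ++ "v"]
10. n6.sig = "xq"  ["xq"]
11. n6.live = false  [E.env == false]
12. n7.mk = 20  [terminal]
13. n6.key = 28  [28]
14. n8.env = true  [A.key > 27]
15. n9.live = false  [terminal]
16. n8.mk = true  [e.live == false]
17. n5.mk = true  [E.acc == true]
18. n10.env = false  [A.live == false]
19. n11.wid = true  [true]
20. n12.live = false  [terminal]
21. n13.acc = 13  [terminal]
22. n14.mk = -6  [terminal]
23. n11.sig = -2  [d.acc + b.mk - 9]
24. n11.env = "kv"  ["kv"]
25. n15.acc = true  [B.env == false]
26. n15.env = true  [S₀.sig > -3]
27. n15.idx = "vkv"  ["v" ++ S₀.env]
28. n16.tag = true  [terminal]
29. n17.lab = 29  [terminal]
30. n15.mk = false  [E.env == false]
31. n18.wid = true  [true]
32. n19.lab = 11  [terminal]
33. n18.sig = 19  [h.lab * -2 + 41]
34. n18.env = "mk"  ["mk"]
35. n10.mk = false  [E.mk == true]
36. n4.key = 3  [len(A.sig) + 1]
37. n20.tag = true  [terminal]
38. n2.mk = false  [g.tag == false]
39. n0.sig = -2  [h.lab - 7]
40. n0.env = "xy"  ["xy"]

false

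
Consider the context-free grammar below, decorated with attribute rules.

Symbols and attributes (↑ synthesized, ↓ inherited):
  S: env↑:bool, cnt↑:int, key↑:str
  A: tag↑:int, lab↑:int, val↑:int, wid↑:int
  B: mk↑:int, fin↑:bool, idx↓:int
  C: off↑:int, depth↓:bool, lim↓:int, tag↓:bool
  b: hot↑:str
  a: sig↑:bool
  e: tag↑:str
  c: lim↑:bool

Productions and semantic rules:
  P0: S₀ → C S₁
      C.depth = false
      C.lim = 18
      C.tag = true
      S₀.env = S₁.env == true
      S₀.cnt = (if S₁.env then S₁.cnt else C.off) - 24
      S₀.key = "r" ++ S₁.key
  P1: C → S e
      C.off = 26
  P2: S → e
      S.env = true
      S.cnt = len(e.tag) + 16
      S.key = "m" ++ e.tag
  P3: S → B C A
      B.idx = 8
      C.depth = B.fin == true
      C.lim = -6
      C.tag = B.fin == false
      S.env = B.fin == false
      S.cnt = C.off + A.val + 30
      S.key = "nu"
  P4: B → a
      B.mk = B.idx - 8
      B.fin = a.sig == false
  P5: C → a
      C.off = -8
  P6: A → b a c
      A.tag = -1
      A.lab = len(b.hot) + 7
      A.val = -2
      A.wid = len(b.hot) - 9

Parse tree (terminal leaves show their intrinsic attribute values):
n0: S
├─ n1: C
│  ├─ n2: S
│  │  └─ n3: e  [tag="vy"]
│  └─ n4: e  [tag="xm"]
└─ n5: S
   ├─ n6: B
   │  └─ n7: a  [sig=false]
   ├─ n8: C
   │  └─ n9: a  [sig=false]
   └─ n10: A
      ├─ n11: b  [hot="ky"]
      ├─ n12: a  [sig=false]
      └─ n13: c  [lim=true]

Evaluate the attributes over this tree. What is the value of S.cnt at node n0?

1. n1.depth = false  [false]
2. n1.lim = 18  [18]
3. n1.tag = true  [true]
4. n3.tag = "vy"  [terminal]
5. n2.env = true  [true]
6. n2.cnt = 18  [len(e.tag) + 16]
7. n2.key = "mvy"  ["m" ++ e.tag]
8. n4.tag = "xm"  [terminal]
9. n1.off = 26  [26]
10. n6.idx = 8  [8]
11. n7.sig = false  [terminal]
12. n6.mk = 0  [B.idx - 8]
13. n6.fin = true  [a.sig == false]
14. n8.depth = true  [B.fin == true]
15. n8.lim = -6  [-6]
16. n8.tag = false  [B.fin == false]
17. n9.sig = false  [terminal]
18. n8.off = -8  [-8]
19. n11.hot = "ky"  [terminal]
20. n12.sig = false  [terminal]
21. n13.lim = true  [terminal]
22. n10.tag = -1  [-1]
23. n10.lab = 9  [len(b.hot) + 7]
24. n10.val = -2  [-2]
25. n10.wid = -7  [len(b.hot) - 9]
26. n5.env = false  [B.fin == false]
27. n5.cnt = 20  [C.off + A.val + 30]
28. n5.key = "nu"  ["nu"]
29. n0.env = false  [S₁.env == true]
30. n0.cnt = 2  [(if S₁.env then S₁.cnt else C.off) - 24]
31. n0.key = "rnu"  ["r" ++ S₁.key]

2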